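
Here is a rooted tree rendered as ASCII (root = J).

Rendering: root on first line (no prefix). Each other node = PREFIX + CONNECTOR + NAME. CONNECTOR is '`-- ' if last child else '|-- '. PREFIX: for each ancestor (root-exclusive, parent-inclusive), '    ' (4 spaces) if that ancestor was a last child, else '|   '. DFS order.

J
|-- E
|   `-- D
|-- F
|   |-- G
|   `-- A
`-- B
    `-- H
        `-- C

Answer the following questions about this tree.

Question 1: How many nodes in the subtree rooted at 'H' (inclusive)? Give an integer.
Answer: 2

Derivation:
Subtree rooted at H contains: C, H
Count = 2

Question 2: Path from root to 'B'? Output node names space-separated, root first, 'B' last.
Walk down from root: J -> B

Answer: J B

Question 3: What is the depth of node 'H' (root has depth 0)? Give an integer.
Answer: 2

Derivation:
Path from root to H: J -> B -> H
Depth = number of edges = 2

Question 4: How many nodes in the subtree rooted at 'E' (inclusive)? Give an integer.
Answer: 2

Derivation:
Subtree rooted at E contains: D, E
Count = 2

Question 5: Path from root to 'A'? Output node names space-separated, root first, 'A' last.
Walk down from root: J -> F -> A

Answer: J F A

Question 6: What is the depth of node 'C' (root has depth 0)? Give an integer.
Answer: 3

Derivation:
Path from root to C: J -> B -> H -> C
Depth = number of edges = 3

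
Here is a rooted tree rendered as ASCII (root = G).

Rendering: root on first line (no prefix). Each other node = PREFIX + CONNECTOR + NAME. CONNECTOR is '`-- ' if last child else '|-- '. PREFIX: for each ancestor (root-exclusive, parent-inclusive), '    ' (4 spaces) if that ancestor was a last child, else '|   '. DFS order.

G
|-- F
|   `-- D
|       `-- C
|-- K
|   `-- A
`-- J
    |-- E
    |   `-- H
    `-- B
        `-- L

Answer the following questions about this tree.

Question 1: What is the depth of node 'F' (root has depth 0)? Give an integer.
Path from root to F: G -> F
Depth = number of edges = 1

Answer: 1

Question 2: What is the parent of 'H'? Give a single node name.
Scan adjacency: H appears as child of E

Answer: E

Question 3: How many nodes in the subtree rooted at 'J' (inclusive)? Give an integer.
Answer: 5

Derivation:
Subtree rooted at J contains: B, E, H, J, L
Count = 5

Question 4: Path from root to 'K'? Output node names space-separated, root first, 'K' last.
Answer: G K

Derivation:
Walk down from root: G -> K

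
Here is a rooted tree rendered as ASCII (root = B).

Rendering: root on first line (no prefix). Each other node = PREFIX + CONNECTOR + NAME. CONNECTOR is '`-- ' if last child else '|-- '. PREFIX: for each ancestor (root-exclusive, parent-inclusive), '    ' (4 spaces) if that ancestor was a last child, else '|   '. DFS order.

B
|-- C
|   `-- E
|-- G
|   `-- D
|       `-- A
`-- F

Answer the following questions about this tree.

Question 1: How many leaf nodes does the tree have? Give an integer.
Leaves (nodes with no children): A, E, F

Answer: 3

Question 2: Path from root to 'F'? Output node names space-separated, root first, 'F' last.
Walk down from root: B -> F

Answer: B F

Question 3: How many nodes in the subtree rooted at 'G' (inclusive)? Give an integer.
Answer: 3

Derivation:
Subtree rooted at G contains: A, D, G
Count = 3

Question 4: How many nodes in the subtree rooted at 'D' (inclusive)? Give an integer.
Answer: 2

Derivation:
Subtree rooted at D contains: A, D
Count = 2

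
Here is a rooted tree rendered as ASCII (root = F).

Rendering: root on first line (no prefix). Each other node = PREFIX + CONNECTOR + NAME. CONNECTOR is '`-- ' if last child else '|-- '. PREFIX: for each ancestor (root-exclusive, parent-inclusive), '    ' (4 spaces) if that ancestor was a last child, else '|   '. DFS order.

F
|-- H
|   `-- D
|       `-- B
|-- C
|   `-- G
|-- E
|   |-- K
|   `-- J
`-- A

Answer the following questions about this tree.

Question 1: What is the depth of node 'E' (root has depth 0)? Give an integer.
Answer: 1

Derivation:
Path from root to E: F -> E
Depth = number of edges = 1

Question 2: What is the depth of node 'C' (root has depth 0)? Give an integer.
Path from root to C: F -> C
Depth = number of edges = 1

Answer: 1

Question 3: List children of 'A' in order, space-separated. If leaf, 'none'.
Answer: none

Derivation:
Node A's children (from adjacency): (leaf)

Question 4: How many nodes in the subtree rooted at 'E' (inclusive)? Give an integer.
Answer: 3

Derivation:
Subtree rooted at E contains: E, J, K
Count = 3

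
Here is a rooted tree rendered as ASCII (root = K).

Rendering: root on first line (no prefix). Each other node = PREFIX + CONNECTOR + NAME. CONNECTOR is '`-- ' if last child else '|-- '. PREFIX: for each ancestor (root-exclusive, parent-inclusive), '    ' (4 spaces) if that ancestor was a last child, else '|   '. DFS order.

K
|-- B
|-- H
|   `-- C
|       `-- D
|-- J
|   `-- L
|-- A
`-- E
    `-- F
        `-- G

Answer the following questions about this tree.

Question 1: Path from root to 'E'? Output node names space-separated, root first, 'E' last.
Answer: K E

Derivation:
Walk down from root: K -> E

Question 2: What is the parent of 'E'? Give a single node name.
Answer: K

Derivation:
Scan adjacency: E appears as child of K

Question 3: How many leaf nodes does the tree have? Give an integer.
Answer: 5

Derivation:
Leaves (nodes with no children): A, B, D, G, L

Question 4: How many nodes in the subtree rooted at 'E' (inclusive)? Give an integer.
Answer: 3

Derivation:
Subtree rooted at E contains: E, F, G
Count = 3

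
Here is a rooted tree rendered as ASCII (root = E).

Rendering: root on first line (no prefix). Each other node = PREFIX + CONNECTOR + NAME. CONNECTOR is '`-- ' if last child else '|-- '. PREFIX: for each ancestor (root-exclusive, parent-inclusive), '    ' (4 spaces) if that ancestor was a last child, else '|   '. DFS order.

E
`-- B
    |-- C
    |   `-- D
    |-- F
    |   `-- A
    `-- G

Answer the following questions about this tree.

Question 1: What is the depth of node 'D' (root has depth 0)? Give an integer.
Answer: 3

Derivation:
Path from root to D: E -> B -> C -> D
Depth = number of edges = 3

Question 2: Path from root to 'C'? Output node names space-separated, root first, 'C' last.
Walk down from root: E -> B -> C

Answer: E B C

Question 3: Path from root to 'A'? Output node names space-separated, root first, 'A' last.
Answer: E B F A

Derivation:
Walk down from root: E -> B -> F -> A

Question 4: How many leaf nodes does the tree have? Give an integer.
Leaves (nodes with no children): A, D, G

Answer: 3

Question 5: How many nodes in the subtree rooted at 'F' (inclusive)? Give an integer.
Answer: 2

Derivation:
Subtree rooted at F contains: A, F
Count = 2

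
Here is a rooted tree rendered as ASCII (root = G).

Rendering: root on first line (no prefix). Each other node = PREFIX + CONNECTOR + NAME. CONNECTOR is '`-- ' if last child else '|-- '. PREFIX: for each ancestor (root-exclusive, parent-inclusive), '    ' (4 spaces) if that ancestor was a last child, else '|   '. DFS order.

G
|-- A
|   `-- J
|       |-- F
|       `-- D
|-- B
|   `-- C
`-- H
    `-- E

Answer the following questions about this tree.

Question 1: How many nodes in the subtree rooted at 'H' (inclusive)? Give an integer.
Subtree rooted at H contains: E, H
Count = 2

Answer: 2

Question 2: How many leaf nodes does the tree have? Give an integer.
Leaves (nodes with no children): C, D, E, F

Answer: 4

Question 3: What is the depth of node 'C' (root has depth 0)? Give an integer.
Answer: 2

Derivation:
Path from root to C: G -> B -> C
Depth = number of edges = 2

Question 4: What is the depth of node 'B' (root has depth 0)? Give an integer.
Path from root to B: G -> B
Depth = number of edges = 1

Answer: 1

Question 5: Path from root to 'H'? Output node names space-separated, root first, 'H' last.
Walk down from root: G -> H

Answer: G H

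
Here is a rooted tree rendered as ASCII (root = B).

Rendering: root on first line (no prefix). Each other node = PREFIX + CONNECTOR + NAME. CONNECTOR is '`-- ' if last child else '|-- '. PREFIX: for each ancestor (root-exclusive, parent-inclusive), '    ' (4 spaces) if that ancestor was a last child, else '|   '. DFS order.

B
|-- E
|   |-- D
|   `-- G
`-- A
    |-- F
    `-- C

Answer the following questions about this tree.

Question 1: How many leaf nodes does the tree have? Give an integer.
Leaves (nodes with no children): C, D, F, G

Answer: 4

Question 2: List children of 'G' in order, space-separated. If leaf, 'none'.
Answer: none

Derivation:
Node G's children (from adjacency): (leaf)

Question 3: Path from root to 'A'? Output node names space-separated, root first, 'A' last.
Answer: B A

Derivation:
Walk down from root: B -> A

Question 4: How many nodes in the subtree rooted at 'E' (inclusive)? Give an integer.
Subtree rooted at E contains: D, E, G
Count = 3

Answer: 3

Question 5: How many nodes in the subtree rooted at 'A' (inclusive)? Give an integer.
Subtree rooted at A contains: A, C, F
Count = 3

Answer: 3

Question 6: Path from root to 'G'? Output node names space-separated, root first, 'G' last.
Answer: B E G

Derivation:
Walk down from root: B -> E -> G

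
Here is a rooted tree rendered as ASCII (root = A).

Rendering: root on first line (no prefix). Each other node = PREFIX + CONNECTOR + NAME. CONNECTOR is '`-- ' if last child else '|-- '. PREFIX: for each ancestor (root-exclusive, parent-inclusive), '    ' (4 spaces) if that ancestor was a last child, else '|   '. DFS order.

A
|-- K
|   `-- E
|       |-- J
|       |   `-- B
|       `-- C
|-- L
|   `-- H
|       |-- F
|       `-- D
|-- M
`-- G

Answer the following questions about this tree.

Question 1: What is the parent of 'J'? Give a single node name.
Scan adjacency: J appears as child of E

Answer: E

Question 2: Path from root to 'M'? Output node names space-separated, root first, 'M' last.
Answer: A M

Derivation:
Walk down from root: A -> M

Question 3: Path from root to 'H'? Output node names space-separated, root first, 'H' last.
Answer: A L H

Derivation:
Walk down from root: A -> L -> H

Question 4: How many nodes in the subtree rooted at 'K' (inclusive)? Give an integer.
Subtree rooted at K contains: B, C, E, J, K
Count = 5

Answer: 5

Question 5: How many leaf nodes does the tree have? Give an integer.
Answer: 6

Derivation:
Leaves (nodes with no children): B, C, D, F, G, M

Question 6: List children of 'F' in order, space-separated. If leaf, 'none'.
Answer: none

Derivation:
Node F's children (from adjacency): (leaf)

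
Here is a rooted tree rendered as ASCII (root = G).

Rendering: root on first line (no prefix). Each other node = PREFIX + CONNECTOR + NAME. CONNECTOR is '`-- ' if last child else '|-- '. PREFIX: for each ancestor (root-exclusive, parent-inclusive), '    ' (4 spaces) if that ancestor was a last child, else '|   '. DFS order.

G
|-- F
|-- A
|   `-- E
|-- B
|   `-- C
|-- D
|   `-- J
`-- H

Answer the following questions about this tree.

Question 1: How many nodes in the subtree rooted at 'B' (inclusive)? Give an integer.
Answer: 2

Derivation:
Subtree rooted at B contains: B, C
Count = 2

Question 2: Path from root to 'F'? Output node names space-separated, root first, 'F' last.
Walk down from root: G -> F

Answer: G F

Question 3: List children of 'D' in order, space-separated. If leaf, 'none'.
Answer: J

Derivation:
Node D's children (from adjacency): J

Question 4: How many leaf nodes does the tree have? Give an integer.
Answer: 5

Derivation:
Leaves (nodes with no children): C, E, F, H, J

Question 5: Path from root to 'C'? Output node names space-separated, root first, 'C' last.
Answer: G B C

Derivation:
Walk down from root: G -> B -> C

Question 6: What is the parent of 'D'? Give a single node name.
Answer: G

Derivation:
Scan adjacency: D appears as child of G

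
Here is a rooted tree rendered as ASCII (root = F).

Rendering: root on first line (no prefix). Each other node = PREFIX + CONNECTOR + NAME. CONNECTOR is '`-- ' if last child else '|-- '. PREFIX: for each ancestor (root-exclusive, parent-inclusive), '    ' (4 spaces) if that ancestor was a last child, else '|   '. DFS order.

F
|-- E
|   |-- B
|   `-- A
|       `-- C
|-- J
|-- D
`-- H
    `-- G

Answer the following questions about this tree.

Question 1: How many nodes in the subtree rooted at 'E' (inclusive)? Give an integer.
Answer: 4

Derivation:
Subtree rooted at E contains: A, B, C, E
Count = 4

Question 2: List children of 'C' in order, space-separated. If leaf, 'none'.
Node C's children (from adjacency): (leaf)

Answer: none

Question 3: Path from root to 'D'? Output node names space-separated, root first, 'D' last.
Walk down from root: F -> D

Answer: F D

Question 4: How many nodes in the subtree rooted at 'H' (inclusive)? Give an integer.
Subtree rooted at H contains: G, H
Count = 2

Answer: 2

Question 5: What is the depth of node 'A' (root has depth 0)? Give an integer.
Answer: 2

Derivation:
Path from root to A: F -> E -> A
Depth = number of edges = 2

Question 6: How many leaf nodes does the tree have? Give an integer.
Answer: 5

Derivation:
Leaves (nodes with no children): B, C, D, G, J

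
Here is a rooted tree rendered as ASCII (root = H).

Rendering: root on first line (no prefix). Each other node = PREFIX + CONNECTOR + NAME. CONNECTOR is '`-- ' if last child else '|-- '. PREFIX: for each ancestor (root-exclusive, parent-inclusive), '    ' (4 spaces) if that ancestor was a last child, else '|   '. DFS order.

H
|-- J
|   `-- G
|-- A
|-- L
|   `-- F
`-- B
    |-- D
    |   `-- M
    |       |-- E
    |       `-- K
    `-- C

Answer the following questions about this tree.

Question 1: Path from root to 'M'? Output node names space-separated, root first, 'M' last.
Answer: H B D M

Derivation:
Walk down from root: H -> B -> D -> M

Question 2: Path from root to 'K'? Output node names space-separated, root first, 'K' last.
Walk down from root: H -> B -> D -> M -> K

Answer: H B D M K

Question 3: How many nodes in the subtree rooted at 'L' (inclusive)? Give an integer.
Answer: 2

Derivation:
Subtree rooted at L contains: F, L
Count = 2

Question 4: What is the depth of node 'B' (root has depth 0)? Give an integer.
Path from root to B: H -> B
Depth = number of edges = 1

Answer: 1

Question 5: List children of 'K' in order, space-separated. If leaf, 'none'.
Answer: none

Derivation:
Node K's children (from adjacency): (leaf)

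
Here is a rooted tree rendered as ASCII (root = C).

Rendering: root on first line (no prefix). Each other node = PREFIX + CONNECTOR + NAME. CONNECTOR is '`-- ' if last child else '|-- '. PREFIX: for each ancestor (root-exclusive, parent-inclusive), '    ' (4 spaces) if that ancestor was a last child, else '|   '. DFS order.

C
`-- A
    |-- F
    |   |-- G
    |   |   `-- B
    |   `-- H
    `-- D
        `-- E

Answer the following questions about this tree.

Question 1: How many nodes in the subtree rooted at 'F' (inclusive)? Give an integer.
Subtree rooted at F contains: B, F, G, H
Count = 4

Answer: 4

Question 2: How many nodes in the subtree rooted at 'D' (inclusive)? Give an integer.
Subtree rooted at D contains: D, E
Count = 2

Answer: 2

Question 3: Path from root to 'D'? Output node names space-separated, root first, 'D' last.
Answer: C A D

Derivation:
Walk down from root: C -> A -> D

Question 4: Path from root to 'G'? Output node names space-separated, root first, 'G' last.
Walk down from root: C -> A -> F -> G

Answer: C A F G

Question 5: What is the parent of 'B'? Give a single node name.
Answer: G

Derivation:
Scan adjacency: B appears as child of G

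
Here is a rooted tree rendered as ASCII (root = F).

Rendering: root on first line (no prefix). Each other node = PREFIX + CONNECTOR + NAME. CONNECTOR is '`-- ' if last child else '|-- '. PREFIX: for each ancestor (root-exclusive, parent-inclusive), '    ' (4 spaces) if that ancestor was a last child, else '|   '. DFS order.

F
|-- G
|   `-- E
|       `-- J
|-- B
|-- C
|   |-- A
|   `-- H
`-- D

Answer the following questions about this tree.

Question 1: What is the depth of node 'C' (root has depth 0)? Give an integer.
Path from root to C: F -> C
Depth = number of edges = 1

Answer: 1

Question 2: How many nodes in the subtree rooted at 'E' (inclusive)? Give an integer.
Subtree rooted at E contains: E, J
Count = 2

Answer: 2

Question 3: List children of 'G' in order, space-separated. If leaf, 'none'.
Node G's children (from adjacency): E

Answer: E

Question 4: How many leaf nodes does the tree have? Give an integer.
Answer: 5

Derivation:
Leaves (nodes with no children): A, B, D, H, J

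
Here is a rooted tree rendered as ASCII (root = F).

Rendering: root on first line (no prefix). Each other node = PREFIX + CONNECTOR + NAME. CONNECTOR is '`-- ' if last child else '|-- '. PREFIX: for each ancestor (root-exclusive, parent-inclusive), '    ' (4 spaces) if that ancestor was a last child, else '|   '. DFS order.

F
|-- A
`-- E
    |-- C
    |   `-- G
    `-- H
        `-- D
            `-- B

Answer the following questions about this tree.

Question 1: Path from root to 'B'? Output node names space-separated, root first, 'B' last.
Answer: F E H D B

Derivation:
Walk down from root: F -> E -> H -> D -> B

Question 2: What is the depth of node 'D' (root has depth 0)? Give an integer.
Path from root to D: F -> E -> H -> D
Depth = number of edges = 3

Answer: 3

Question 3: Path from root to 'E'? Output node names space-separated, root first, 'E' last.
Answer: F E

Derivation:
Walk down from root: F -> E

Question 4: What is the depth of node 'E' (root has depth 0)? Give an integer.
Answer: 1

Derivation:
Path from root to E: F -> E
Depth = number of edges = 1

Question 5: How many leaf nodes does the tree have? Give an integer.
Leaves (nodes with no children): A, B, G

Answer: 3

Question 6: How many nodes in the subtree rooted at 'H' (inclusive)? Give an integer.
Answer: 3

Derivation:
Subtree rooted at H contains: B, D, H
Count = 3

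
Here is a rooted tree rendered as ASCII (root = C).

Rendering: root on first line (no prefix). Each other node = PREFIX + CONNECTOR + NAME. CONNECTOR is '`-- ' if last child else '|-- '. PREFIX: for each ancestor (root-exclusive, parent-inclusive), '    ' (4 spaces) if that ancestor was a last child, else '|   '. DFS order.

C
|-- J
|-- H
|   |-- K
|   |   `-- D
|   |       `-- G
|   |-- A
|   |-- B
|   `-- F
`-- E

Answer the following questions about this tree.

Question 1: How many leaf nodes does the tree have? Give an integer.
Answer: 6

Derivation:
Leaves (nodes with no children): A, B, E, F, G, J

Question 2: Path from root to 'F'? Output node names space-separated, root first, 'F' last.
Walk down from root: C -> H -> F

Answer: C H F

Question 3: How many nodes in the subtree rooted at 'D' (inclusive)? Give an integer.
Answer: 2

Derivation:
Subtree rooted at D contains: D, G
Count = 2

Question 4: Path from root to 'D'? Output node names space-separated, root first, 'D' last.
Walk down from root: C -> H -> K -> D

Answer: C H K D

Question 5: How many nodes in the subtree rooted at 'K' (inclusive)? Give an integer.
Subtree rooted at K contains: D, G, K
Count = 3

Answer: 3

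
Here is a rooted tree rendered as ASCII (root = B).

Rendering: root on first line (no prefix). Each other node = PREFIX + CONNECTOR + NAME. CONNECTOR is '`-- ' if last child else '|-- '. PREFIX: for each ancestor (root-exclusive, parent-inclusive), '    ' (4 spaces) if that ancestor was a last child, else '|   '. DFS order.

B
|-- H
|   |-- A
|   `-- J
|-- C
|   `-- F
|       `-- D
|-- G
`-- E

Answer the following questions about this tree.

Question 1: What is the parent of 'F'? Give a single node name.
Answer: C

Derivation:
Scan adjacency: F appears as child of C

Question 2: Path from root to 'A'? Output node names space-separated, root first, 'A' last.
Answer: B H A

Derivation:
Walk down from root: B -> H -> A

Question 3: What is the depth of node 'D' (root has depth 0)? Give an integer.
Path from root to D: B -> C -> F -> D
Depth = number of edges = 3

Answer: 3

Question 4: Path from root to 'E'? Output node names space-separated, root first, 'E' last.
Answer: B E

Derivation:
Walk down from root: B -> E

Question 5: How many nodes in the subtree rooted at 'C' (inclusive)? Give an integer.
Answer: 3

Derivation:
Subtree rooted at C contains: C, D, F
Count = 3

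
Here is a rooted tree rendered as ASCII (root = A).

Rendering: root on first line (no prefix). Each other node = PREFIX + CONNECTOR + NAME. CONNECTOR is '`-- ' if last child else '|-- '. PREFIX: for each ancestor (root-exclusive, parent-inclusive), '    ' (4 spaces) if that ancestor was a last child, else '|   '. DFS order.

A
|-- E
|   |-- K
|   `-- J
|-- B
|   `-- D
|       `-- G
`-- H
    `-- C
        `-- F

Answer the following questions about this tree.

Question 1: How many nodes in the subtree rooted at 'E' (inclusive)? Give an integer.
Subtree rooted at E contains: E, J, K
Count = 3

Answer: 3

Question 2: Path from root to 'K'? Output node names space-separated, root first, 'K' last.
Answer: A E K

Derivation:
Walk down from root: A -> E -> K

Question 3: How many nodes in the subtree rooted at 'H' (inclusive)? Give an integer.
Answer: 3

Derivation:
Subtree rooted at H contains: C, F, H
Count = 3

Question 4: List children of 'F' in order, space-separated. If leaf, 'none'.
Answer: none

Derivation:
Node F's children (from adjacency): (leaf)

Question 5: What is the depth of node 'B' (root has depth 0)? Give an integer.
Answer: 1

Derivation:
Path from root to B: A -> B
Depth = number of edges = 1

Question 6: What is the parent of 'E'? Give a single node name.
Answer: A

Derivation:
Scan adjacency: E appears as child of A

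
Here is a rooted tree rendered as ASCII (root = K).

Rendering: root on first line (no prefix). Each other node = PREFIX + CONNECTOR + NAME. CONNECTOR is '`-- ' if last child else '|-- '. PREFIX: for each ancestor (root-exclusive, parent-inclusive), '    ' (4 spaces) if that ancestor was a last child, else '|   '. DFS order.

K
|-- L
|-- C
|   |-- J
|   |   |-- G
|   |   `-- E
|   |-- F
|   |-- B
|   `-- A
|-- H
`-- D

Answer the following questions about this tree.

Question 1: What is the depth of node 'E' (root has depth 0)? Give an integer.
Answer: 3

Derivation:
Path from root to E: K -> C -> J -> E
Depth = number of edges = 3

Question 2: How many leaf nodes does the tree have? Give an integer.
Answer: 8

Derivation:
Leaves (nodes with no children): A, B, D, E, F, G, H, L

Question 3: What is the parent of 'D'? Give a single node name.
Scan adjacency: D appears as child of K

Answer: K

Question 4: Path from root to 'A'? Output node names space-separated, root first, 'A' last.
Answer: K C A

Derivation:
Walk down from root: K -> C -> A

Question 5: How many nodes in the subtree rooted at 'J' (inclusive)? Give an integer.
Subtree rooted at J contains: E, G, J
Count = 3

Answer: 3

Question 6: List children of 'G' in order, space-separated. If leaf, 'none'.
Node G's children (from adjacency): (leaf)

Answer: none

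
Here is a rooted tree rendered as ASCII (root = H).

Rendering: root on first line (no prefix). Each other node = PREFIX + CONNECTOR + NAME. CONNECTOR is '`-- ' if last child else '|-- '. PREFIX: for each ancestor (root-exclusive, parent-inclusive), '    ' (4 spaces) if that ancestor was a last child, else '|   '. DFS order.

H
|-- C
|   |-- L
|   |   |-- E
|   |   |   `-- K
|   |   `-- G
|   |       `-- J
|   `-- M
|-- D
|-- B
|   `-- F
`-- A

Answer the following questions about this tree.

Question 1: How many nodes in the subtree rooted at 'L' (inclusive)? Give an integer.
Subtree rooted at L contains: E, G, J, K, L
Count = 5

Answer: 5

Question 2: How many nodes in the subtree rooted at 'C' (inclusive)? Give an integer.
Subtree rooted at C contains: C, E, G, J, K, L, M
Count = 7

Answer: 7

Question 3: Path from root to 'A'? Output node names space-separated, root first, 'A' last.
Answer: H A

Derivation:
Walk down from root: H -> A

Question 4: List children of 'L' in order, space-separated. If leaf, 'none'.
Node L's children (from adjacency): E, G

Answer: E G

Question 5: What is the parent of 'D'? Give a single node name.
Scan adjacency: D appears as child of H

Answer: H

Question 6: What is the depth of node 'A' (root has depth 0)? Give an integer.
Answer: 1

Derivation:
Path from root to A: H -> A
Depth = number of edges = 1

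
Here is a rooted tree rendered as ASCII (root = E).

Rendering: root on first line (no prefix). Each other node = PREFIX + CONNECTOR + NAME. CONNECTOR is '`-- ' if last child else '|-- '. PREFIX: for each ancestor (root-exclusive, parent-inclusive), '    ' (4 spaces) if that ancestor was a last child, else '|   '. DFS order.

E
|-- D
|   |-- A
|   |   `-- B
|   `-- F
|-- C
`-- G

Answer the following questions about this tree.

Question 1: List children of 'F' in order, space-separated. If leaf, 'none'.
Answer: none

Derivation:
Node F's children (from adjacency): (leaf)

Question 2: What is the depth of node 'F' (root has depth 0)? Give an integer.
Answer: 2

Derivation:
Path from root to F: E -> D -> F
Depth = number of edges = 2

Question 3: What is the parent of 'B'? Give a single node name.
Scan adjacency: B appears as child of A

Answer: A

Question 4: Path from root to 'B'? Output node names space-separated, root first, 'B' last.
Answer: E D A B

Derivation:
Walk down from root: E -> D -> A -> B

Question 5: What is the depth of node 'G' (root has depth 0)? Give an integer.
Path from root to G: E -> G
Depth = number of edges = 1

Answer: 1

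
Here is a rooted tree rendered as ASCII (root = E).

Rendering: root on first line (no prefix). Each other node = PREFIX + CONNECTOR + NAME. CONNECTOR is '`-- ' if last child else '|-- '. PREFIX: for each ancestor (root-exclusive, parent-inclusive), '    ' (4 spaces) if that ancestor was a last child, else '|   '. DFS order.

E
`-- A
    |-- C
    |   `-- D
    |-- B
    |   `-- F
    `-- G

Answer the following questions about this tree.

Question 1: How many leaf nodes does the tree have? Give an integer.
Leaves (nodes with no children): D, F, G

Answer: 3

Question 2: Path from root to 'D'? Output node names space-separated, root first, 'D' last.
Walk down from root: E -> A -> C -> D

Answer: E A C D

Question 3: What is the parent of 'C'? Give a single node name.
Scan adjacency: C appears as child of A

Answer: A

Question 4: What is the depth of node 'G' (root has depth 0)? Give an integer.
Path from root to G: E -> A -> G
Depth = number of edges = 2

Answer: 2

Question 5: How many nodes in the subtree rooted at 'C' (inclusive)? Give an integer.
Answer: 2

Derivation:
Subtree rooted at C contains: C, D
Count = 2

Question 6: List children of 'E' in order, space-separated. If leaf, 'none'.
Node E's children (from adjacency): A

Answer: A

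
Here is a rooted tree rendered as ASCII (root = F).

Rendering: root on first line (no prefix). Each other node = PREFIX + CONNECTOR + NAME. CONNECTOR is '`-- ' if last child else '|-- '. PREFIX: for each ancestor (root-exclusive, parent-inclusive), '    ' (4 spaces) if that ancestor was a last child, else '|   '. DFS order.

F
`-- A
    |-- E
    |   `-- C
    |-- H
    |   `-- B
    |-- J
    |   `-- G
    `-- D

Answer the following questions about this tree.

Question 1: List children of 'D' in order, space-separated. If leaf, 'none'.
Node D's children (from adjacency): (leaf)

Answer: none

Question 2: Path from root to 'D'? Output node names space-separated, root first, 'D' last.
Walk down from root: F -> A -> D

Answer: F A D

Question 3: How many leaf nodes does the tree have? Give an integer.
Answer: 4

Derivation:
Leaves (nodes with no children): B, C, D, G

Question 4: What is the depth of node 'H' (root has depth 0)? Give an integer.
Path from root to H: F -> A -> H
Depth = number of edges = 2

Answer: 2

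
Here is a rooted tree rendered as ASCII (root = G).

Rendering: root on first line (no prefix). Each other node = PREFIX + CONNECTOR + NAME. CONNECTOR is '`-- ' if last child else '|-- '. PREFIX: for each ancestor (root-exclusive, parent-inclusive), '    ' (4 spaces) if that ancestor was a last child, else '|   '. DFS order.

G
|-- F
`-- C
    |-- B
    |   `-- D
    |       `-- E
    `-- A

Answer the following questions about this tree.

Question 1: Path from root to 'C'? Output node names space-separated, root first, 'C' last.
Answer: G C

Derivation:
Walk down from root: G -> C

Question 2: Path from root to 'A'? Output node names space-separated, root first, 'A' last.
Answer: G C A

Derivation:
Walk down from root: G -> C -> A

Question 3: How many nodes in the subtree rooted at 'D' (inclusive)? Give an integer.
Subtree rooted at D contains: D, E
Count = 2

Answer: 2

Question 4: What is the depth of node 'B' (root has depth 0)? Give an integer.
Path from root to B: G -> C -> B
Depth = number of edges = 2

Answer: 2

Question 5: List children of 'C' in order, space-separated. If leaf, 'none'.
Answer: B A

Derivation:
Node C's children (from adjacency): B, A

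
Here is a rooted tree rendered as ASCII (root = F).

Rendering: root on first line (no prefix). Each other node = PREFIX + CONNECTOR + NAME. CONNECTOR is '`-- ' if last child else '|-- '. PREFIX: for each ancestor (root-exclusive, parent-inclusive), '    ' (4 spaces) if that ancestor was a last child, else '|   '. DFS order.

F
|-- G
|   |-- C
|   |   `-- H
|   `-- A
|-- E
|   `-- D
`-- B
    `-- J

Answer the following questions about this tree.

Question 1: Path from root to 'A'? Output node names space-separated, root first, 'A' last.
Answer: F G A

Derivation:
Walk down from root: F -> G -> A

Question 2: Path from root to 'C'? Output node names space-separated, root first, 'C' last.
Walk down from root: F -> G -> C

Answer: F G C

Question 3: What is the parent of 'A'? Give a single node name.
Answer: G

Derivation:
Scan adjacency: A appears as child of G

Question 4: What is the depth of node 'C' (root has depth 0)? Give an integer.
Answer: 2

Derivation:
Path from root to C: F -> G -> C
Depth = number of edges = 2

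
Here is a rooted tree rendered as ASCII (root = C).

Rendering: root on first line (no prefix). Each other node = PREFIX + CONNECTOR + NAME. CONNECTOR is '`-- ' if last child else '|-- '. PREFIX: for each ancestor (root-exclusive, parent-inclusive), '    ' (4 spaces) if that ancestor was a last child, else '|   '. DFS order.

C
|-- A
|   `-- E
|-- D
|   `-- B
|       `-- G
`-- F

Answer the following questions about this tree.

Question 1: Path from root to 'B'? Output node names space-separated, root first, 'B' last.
Answer: C D B

Derivation:
Walk down from root: C -> D -> B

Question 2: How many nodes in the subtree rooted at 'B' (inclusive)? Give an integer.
Subtree rooted at B contains: B, G
Count = 2

Answer: 2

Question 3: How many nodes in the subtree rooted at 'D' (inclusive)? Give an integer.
Answer: 3

Derivation:
Subtree rooted at D contains: B, D, G
Count = 3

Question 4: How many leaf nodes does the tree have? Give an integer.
Leaves (nodes with no children): E, F, G

Answer: 3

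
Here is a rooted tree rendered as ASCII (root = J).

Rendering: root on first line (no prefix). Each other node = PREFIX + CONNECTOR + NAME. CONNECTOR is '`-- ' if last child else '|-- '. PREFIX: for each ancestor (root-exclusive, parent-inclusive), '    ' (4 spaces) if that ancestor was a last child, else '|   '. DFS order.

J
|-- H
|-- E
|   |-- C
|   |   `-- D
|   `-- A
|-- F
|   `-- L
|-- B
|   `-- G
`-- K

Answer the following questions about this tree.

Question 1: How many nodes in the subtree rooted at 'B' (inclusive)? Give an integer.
Answer: 2

Derivation:
Subtree rooted at B contains: B, G
Count = 2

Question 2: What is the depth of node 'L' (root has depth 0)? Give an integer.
Path from root to L: J -> F -> L
Depth = number of edges = 2

Answer: 2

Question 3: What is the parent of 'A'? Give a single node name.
Answer: E

Derivation:
Scan adjacency: A appears as child of E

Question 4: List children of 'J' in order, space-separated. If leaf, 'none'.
Node J's children (from adjacency): H, E, F, B, K

Answer: H E F B K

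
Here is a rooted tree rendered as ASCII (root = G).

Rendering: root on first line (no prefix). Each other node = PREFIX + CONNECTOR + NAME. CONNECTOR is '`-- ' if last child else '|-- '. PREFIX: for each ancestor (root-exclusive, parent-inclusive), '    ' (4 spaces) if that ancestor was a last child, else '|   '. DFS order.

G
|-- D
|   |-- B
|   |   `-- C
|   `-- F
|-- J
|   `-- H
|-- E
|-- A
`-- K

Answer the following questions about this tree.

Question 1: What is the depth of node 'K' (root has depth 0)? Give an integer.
Path from root to K: G -> K
Depth = number of edges = 1

Answer: 1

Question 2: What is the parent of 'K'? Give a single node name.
Scan adjacency: K appears as child of G

Answer: G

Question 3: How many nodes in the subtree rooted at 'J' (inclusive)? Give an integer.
Answer: 2

Derivation:
Subtree rooted at J contains: H, J
Count = 2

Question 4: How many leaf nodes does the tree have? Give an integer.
Leaves (nodes with no children): A, C, E, F, H, K

Answer: 6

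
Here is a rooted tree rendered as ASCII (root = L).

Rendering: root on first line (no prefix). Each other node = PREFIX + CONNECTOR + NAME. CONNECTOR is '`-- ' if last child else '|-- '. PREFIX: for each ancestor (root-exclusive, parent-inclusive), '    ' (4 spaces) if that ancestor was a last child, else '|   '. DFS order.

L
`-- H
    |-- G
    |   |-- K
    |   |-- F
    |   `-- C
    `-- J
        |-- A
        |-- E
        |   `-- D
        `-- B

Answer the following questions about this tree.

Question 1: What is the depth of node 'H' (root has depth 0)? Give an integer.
Answer: 1

Derivation:
Path from root to H: L -> H
Depth = number of edges = 1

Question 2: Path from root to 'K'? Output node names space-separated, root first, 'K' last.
Answer: L H G K

Derivation:
Walk down from root: L -> H -> G -> K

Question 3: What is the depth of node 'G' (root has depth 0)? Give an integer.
Path from root to G: L -> H -> G
Depth = number of edges = 2

Answer: 2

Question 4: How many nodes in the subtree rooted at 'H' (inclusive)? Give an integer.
Subtree rooted at H contains: A, B, C, D, E, F, G, H, J, K
Count = 10

Answer: 10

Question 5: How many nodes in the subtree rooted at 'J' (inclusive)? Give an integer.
Answer: 5

Derivation:
Subtree rooted at J contains: A, B, D, E, J
Count = 5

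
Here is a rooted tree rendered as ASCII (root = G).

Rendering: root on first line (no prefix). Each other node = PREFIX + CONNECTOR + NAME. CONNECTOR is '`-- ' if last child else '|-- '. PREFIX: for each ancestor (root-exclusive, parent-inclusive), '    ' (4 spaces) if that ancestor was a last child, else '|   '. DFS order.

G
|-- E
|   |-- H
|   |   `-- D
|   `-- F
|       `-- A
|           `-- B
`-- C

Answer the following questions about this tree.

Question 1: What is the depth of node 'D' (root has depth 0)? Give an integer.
Answer: 3

Derivation:
Path from root to D: G -> E -> H -> D
Depth = number of edges = 3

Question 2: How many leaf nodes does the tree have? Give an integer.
Leaves (nodes with no children): B, C, D

Answer: 3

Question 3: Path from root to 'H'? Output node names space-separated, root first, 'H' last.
Answer: G E H

Derivation:
Walk down from root: G -> E -> H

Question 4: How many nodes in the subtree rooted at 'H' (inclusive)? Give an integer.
Subtree rooted at H contains: D, H
Count = 2

Answer: 2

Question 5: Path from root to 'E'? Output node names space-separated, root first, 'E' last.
Answer: G E

Derivation:
Walk down from root: G -> E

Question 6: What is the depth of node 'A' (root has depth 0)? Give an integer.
Answer: 3

Derivation:
Path from root to A: G -> E -> F -> A
Depth = number of edges = 3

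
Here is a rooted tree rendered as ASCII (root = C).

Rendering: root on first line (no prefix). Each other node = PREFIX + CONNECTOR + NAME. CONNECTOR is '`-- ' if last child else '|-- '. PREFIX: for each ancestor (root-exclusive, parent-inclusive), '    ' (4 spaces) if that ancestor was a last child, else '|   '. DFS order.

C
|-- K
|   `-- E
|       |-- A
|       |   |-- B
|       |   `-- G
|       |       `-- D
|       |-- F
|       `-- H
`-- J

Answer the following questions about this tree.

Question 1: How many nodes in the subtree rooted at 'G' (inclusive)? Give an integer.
Subtree rooted at G contains: D, G
Count = 2

Answer: 2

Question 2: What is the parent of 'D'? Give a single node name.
Answer: G

Derivation:
Scan adjacency: D appears as child of G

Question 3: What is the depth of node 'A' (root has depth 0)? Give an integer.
Path from root to A: C -> K -> E -> A
Depth = number of edges = 3

Answer: 3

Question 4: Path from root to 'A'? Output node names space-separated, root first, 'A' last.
Walk down from root: C -> K -> E -> A

Answer: C K E A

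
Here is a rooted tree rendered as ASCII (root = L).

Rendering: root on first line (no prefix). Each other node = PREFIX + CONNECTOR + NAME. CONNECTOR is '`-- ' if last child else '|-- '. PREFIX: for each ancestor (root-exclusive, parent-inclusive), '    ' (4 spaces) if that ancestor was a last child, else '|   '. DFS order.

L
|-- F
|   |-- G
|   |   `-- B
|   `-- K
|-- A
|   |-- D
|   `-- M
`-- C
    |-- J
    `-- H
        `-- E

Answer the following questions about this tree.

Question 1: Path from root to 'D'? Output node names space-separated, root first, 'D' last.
Walk down from root: L -> A -> D

Answer: L A D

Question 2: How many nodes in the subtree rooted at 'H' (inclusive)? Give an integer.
Answer: 2

Derivation:
Subtree rooted at H contains: E, H
Count = 2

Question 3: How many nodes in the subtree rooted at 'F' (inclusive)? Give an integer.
Answer: 4

Derivation:
Subtree rooted at F contains: B, F, G, K
Count = 4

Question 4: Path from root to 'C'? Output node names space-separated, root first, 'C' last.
Answer: L C

Derivation:
Walk down from root: L -> C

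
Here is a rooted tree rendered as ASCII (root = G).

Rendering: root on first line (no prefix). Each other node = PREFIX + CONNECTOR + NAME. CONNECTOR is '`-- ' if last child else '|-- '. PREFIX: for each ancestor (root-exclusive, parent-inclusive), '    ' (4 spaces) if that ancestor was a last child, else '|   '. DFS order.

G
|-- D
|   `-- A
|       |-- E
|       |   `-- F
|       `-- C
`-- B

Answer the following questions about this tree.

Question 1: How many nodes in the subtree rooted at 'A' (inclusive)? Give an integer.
Answer: 4

Derivation:
Subtree rooted at A contains: A, C, E, F
Count = 4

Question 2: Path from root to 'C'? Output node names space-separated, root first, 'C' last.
Walk down from root: G -> D -> A -> C

Answer: G D A C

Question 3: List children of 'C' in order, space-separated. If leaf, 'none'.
Answer: none

Derivation:
Node C's children (from adjacency): (leaf)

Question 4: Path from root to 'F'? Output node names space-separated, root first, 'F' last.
Answer: G D A E F

Derivation:
Walk down from root: G -> D -> A -> E -> F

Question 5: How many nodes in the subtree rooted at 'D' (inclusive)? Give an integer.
Subtree rooted at D contains: A, C, D, E, F
Count = 5

Answer: 5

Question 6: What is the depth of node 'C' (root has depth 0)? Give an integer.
Path from root to C: G -> D -> A -> C
Depth = number of edges = 3

Answer: 3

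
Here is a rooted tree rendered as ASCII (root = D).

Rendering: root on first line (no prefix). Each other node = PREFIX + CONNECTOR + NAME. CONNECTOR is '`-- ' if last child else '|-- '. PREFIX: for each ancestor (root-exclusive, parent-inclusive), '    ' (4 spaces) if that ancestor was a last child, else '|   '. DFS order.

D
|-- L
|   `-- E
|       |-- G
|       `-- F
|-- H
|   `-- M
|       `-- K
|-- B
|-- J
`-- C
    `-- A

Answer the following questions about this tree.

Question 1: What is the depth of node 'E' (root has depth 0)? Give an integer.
Answer: 2

Derivation:
Path from root to E: D -> L -> E
Depth = number of edges = 2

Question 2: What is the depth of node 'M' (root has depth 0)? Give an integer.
Path from root to M: D -> H -> M
Depth = number of edges = 2

Answer: 2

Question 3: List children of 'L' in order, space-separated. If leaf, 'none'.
Answer: E

Derivation:
Node L's children (from adjacency): E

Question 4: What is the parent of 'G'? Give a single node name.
Scan adjacency: G appears as child of E

Answer: E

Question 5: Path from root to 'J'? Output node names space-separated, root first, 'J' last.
Answer: D J

Derivation:
Walk down from root: D -> J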